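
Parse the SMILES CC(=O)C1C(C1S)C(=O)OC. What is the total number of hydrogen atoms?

10

Walk through each heavy atom and fill implicit hydrogens from standard valence (C 4, N 3, O 2, S 2, halogen 1):
  atom 1: C, bond orders sum to 1 (valence 4) → 3 H
  atom 2: C, bond orders sum to 4 (valence 4) → 0 H
  atom 3: O, bond orders sum to 2 (valence 2) → 0 H
  atom 4: C, bond orders sum to 3 (valence 4) → 1 H
  atom 5: C, bond orders sum to 3 (valence 4) → 1 H
  atom 6: C, bond orders sum to 3 (valence 4) → 1 H
  atom 7: S, bond orders sum to 1 (valence 2) → 1 H
  atom 8: C, bond orders sum to 4 (valence 4) → 0 H
  atom 9: O, bond orders sum to 2 (valence 2) → 0 H
  atom 10: O, bond orders sum to 2 (valence 2) → 0 H
  atom 11: C, bond orders sum to 1 (valence 4) → 3 H
Total hydrogens: 10.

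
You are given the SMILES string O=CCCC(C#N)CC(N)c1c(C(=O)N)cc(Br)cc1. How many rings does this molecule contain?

1

In SMILES, each pair of matching ring-closure digits denotes one ring-closing bond; the number of such bonds equals the number of independent rings.
Ring-closure bonds here: 1.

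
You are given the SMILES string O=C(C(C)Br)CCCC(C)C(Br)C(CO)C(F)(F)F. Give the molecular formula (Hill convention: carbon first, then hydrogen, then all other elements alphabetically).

Walk through each heavy atom and fill implicit hydrogens from standard valence (C 4, N 3, O 2, S 2, halogen 1):
  atom 1: O, bond orders sum to 2 (valence 2) → 0 H
  atom 2: C, bond orders sum to 4 (valence 4) → 0 H
  atom 3: C, bond orders sum to 3 (valence 4) → 1 H
  atom 4: C, bond orders sum to 1 (valence 4) → 3 H
  atom 5: Br (halogen, monovalent) → 0 H
  atom 6: C, bond orders sum to 2 (valence 4) → 2 H
  atom 7: C, bond orders sum to 2 (valence 4) → 2 H
  atom 8: C, bond orders sum to 2 (valence 4) → 2 H
  atom 9: C, bond orders sum to 3 (valence 4) → 1 H
  atom 10: C, bond orders sum to 1 (valence 4) → 3 H
  atom 11: C, bond orders sum to 3 (valence 4) → 1 H
  atom 12: Br (halogen, monovalent) → 0 H
  atom 13: C, bond orders sum to 3 (valence 4) → 1 H
  atom 14: C, bond orders sum to 2 (valence 4) → 2 H
  atom 15: O, bond orders sum to 1 (valence 2) → 1 H
  atom 16: C, bond orders sum to 4 (valence 4) → 0 H
  atom 17: F (halogen, monovalent) → 0 H
  atom 18: F (halogen, monovalent) → 0 H
  atom 19: F (halogen, monovalent) → 0 H
Totals → C:12, H:19, Br:2, F:3, O:2.

C12H19Br2F3O2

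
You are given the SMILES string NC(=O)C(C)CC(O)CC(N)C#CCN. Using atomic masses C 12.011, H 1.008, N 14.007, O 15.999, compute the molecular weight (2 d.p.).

First, the molecular formula is C10H19N3O2 (counting implicit H from valence).
  C: 10 × 12.011 = 120.110
  H: 19 × 1.008 = 19.152
  N: 3 × 14.007 = 42.021
  O: 2 × 15.999 = 31.998
Sum: 10×12.011 + 19×1.008 + 3×14.007 + 2×15.999 = 213.281 → 213.28 g/mol.

213.28 g/mol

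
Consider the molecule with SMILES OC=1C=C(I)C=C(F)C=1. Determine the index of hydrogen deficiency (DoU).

Degree of unsaturation = (number of rings) + (number of π bonds).
Ring closures in the SMILES: 1.
π bonds: 3 double bonds (each 1 DoU) → 3 DoU from unsaturation.
Total DoU = 1 + 3 = 4.

4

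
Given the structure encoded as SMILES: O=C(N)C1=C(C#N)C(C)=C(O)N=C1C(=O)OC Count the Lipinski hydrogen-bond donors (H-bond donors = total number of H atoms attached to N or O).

3

Donors: find every N or O and count the H atoms it carries.
  atom 1 (O): bond orders sum to 2 → 0 H
  atom 3 (N): bond orders sum to 1 → 2 H
  atom 7 (N): bond orders sum to 3 → 0 H
  atom 11 (O): bond orders sum to 1 → 1 H
  atom 12 (N): bond orders sum to 3 → 0 H
  atom 15 (O): bond orders sum to 2 → 0 H
  atom 16 (O): bond orders sum to 2 → 0 H
Lipinski HBD = 3.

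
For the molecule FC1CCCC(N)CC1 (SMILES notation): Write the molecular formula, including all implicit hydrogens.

Walk through each heavy atom and fill implicit hydrogens from standard valence (C 4, N 3, O 2, S 2, halogen 1):
  atom 1: F (halogen, monovalent) → 0 H
  atom 2: C, bond orders sum to 3 (valence 4) → 1 H
  atom 3: C, bond orders sum to 2 (valence 4) → 2 H
  atom 4: C, bond orders sum to 2 (valence 4) → 2 H
  atom 5: C, bond orders sum to 2 (valence 4) → 2 H
  atom 6: C, bond orders sum to 3 (valence 4) → 1 H
  atom 7: N, bond orders sum to 1 (valence 3) → 2 H
  atom 8: C, bond orders sum to 2 (valence 4) → 2 H
  atom 9: C, bond orders sum to 2 (valence 4) → 2 H
Totals → C:7, H:14, F:1, N:1.

C7H14FN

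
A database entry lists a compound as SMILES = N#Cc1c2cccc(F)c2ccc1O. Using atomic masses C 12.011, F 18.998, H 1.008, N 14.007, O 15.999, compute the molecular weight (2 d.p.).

First, the molecular formula is C11H6FNO (counting implicit H from valence).
  C: 11 × 12.011 = 132.121
  F: 1 × 18.998 = 18.998
  H: 6 × 1.008 = 6.048
  N: 1 × 14.007 = 14.007
  O: 1 × 15.999 = 15.999
Sum: 11×12.011 + 1×18.998 + 6×1.008 + 1×14.007 + 1×15.999 = 187.173 → 187.17 g/mol.

187.17 g/mol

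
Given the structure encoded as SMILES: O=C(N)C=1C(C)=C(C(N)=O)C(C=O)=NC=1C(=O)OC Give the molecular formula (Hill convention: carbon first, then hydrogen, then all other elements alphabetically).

C11H11N3O5

Walk through each heavy atom and fill implicit hydrogens from standard valence (C 4, N 3, O 2, S 2, halogen 1):
  atom 1: O, bond orders sum to 2 (valence 2) → 0 H
  atom 2: C, bond orders sum to 4 (valence 4) → 0 H
  atom 3: N, bond orders sum to 1 (valence 3) → 2 H
  atom 4: C, bond orders sum to 4 (valence 4) → 0 H
  atom 5: C, bond orders sum to 4 (valence 4) → 0 H
  atom 6: C, bond orders sum to 1 (valence 4) → 3 H
  atom 7: C, bond orders sum to 4 (valence 4) → 0 H
  atom 8: C, bond orders sum to 4 (valence 4) → 0 H
  atom 9: N, bond orders sum to 1 (valence 3) → 2 H
  atom 10: O, bond orders sum to 2 (valence 2) → 0 H
  atom 11: C, bond orders sum to 4 (valence 4) → 0 H
  atom 12: C, bond orders sum to 3 (valence 4) → 1 H
  atom 13: O, bond orders sum to 2 (valence 2) → 0 H
  atom 14: N, bond orders sum to 3 (valence 3) → 0 H
  atom 15: C, bond orders sum to 4 (valence 4) → 0 H
  atom 16: C, bond orders sum to 4 (valence 4) → 0 H
  atom 17: O, bond orders sum to 2 (valence 2) → 0 H
  atom 18: O, bond orders sum to 2 (valence 2) → 0 H
  atom 19: C, bond orders sum to 1 (valence 4) → 3 H
Totals → C:11, H:11, N:3, O:5.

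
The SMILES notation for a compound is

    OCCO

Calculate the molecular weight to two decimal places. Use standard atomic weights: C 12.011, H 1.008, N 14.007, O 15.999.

First, the molecular formula is C2H6O2 (counting implicit H from valence).
  C: 2 × 12.011 = 24.022
  H: 6 × 1.008 = 6.048
  O: 2 × 15.999 = 31.998
Sum: 2×12.011 + 6×1.008 + 2×15.999 = 62.068 → 62.07 g/mol.

62.07 g/mol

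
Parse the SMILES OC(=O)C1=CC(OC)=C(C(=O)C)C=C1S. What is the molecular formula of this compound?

Walk through each heavy atom and fill implicit hydrogens from standard valence (C 4, N 3, O 2, S 2, halogen 1):
  atom 1: O, bond orders sum to 1 (valence 2) → 1 H
  atom 2: C, bond orders sum to 4 (valence 4) → 0 H
  atom 3: O, bond orders sum to 2 (valence 2) → 0 H
  atom 4: C, bond orders sum to 4 (valence 4) → 0 H
  atom 5: C, bond orders sum to 3 (valence 4) → 1 H
  atom 6: C, bond orders sum to 4 (valence 4) → 0 H
  atom 7: O, bond orders sum to 2 (valence 2) → 0 H
  atom 8: C, bond orders sum to 1 (valence 4) → 3 H
  atom 9: C, bond orders sum to 4 (valence 4) → 0 H
  atom 10: C, bond orders sum to 4 (valence 4) → 0 H
  atom 11: O, bond orders sum to 2 (valence 2) → 0 H
  atom 12: C, bond orders sum to 1 (valence 4) → 3 H
  atom 13: C, bond orders sum to 3 (valence 4) → 1 H
  atom 14: C, bond orders sum to 4 (valence 4) → 0 H
  atom 15: S, bond orders sum to 1 (valence 2) → 1 H
Totals → C:10, H:10, O:4, S:1.

C10H10O4S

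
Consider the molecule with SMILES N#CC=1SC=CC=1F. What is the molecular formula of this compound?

C5H2FNS

Walk through each heavy atom and fill implicit hydrogens from standard valence (C 4, N 3, O 2, S 2, halogen 1):
  atom 1: N, bond orders sum to 3 (valence 3) → 0 H
  atom 2: C, bond orders sum to 4 (valence 4) → 0 H
  atom 3: C, bond orders sum to 4 (valence 4) → 0 H
  atom 4: S, bond orders sum to 2 (valence 2) → 0 H
  atom 5: C, bond orders sum to 3 (valence 4) → 1 H
  atom 6: C, bond orders sum to 3 (valence 4) → 1 H
  atom 7: C, bond orders sum to 4 (valence 4) → 0 H
  atom 8: F (halogen, monovalent) → 0 H
Totals → C:5, H:2, F:1, N:1, S:1.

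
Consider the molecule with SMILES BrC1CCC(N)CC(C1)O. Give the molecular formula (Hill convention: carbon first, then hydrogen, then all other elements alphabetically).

C7H14BrNO

Walk through each heavy atom and fill implicit hydrogens from standard valence (C 4, N 3, O 2, S 2, halogen 1):
  atom 1: Br (halogen, monovalent) → 0 H
  atom 2: C, bond orders sum to 3 (valence 4) → 1 H
  atom 3: C, bond orders sum to 2 (valence 4) → 2 H
  atom 4: C, bond orders sum to 2 (valence 4) → 2 H
  atom 5: C, bond orders sum to 3 (valence 4) → 1 H
  atom 6: N, bond orders sum to 1 (valence 3) → 2 H
  atom 7: C, bond orders sum to 2 (valence 4) → 2 H
  atom 8: C, bond orders sum to 3 (valence 4) → 1 H
  atom 9: C, bond orders sum to 2 (valence 4) → 2 H
  atom 10: O, bond orders sum to 1 (valence 2) → 1 H
Totals → C:7, H:14, Br:1, N:1, O:1.
In Hill order: C7H14BrNO.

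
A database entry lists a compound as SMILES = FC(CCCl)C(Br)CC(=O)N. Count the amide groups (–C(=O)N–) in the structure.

The amide motif appears at heavy-atom position 9 in the SMILES.
Amide count: 1.

1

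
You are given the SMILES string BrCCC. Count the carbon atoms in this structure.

3

Count every carbon token in the SMILES (each C, including those in ring-closure positions and inside branches).
Carbon count: 3.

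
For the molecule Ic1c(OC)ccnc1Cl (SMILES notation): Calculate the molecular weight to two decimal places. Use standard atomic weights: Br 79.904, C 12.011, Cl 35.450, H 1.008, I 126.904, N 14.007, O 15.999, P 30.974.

First, the molecular formula is C6H5ClINO (counting implicit H from valence).
  C: 6 × 12.011 = 72.066
  Cl: 1 × 35.450 = 35.450
  H: 5 × 1.008 = 5.040
  I: 1 × 126.904 = 126.904
  N: 1 × 14.007 = 14.007
  O: 1 × 15.999 = 15.999
Sum: 6×12.011 + 1×35.450 + 5×1.008 + 1×126.904 + 1×14.007 + 1×15.999 = 269.466 → 269.47 g/mol.

269.47 g/mol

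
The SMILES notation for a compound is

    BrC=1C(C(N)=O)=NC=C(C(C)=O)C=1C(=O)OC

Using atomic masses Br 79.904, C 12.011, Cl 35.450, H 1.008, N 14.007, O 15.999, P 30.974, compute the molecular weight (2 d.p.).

301.10 g/mol

First, the molecular formula is C10H9BrN2O4 (counting implicit H from valence).
  Br: 1 × 79.904 = 79.904
  C: 10 × 12.011 = 120.110
  H: 9 × 1.008 = 9.072
  N: 2 × 14.007 = 28.014
  O: 4 × 15.999 = 63.996
Sum: 1×79.904 + 10×12.011 + 9×1.008 + 2×14.007 + 4×15.999 = 301.096 → 301.10 g/mol.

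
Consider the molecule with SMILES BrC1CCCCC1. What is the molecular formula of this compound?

Walk through each heavy atom and fill implicit hydrogens from standard valence (C 4, N 3, O 2, S 2, halogen 1):
  atom 1: Br (halogen, monovalent) → 0 H
  atom 2: C, bond orders sum to 3 (valence 4) → 1 H
  atom 3: C, bond orders sum to 2 (valence 4) → 2 H
  atom 4: C, bond orders sum to 2 (valence 4) → 2 H
  atom 5: C, bond orders sum to 2 (valence 4) → 2 H
  atom 6: C, bond orders sum to 2 (valence 4) → 2 H
  atom 7: C, bond orders sum to 2 (valence 4) → 2 H
Totals → C:6, H:11, Br:1.

C6H11Br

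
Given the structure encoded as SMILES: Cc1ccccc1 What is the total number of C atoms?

Count every carbon token in the SMILES (each C, including those in ring-closure positions and inside branches).
Carbon count: 7.

7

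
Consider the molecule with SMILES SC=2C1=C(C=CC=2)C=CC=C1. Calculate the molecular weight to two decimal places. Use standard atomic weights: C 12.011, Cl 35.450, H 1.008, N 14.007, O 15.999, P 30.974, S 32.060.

First, the molecular formula is C10H8S (counting implicit H from valence).
  C: 10 × 12.011 = 120.110
  H: 8 × 1.008 = 8.064
  S: 1 × 32.060 = 32.060
Sum: 10×12.011 + 8×1.008 + 1×32.060 = 160.234 → 160.23 g/mol.

160.23 g/mol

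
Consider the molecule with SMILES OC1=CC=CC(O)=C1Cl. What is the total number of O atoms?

2

Scan the SMILES for O atoms (remember two-letter symbols like Cl and Br are single atoms).
Oxygen count: 2.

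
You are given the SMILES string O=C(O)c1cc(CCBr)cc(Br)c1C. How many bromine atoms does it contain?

2

Scan the SMILES for Br atoms (remember two-letter symbols like Cl and Br are single atoms).
Bromine count: 2.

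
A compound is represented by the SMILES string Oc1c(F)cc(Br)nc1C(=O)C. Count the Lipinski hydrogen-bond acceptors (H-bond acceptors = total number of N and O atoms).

3

N atoms: 1; O atoms: 2.
Lipinski HBA = 1 + 2 = 3.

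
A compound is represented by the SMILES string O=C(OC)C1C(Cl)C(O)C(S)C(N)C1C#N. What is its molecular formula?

C9H13ClN2O3S

Walk through each heavy atom and fill implicit hydrogens from standard valence (C 4, N 3, O 2, S 2, halogen 1):
  atom 1: O, bond orders sum to 2 (valence 2) → 0 H
  atom 2: C, bond orders sum to 4 (valence 4) → 0 H
  atom 3: O, bond orders sum to 2 (valence 2) → 0 H
  atom 4: C, bond orders sum to 1 (valence 4) → 3 H
  atom 5: C, bond orders sum to 3 (valence 4) → 1 H
  atom 6: C, bond orders sum to 3 (valence 4) → 1 H
  atom 7: Cl (halogen, monovalent) → 0 H
  atom 8: C, bond orders sum to 3 (valence 4) → 1 H
  atom 9: O, bond orders sum to 1 (valence 2) → 1 H
  atom 10: C, bond orders sum to 3 (valence 4) → 1 H
  atom 11: S, bond orders sum to 1 (valence 2) → 1 H
  atom 12: C, bond orders sum to 3 (valence 4) → 1 H
  atom 13: N, bond orders sum to 1 (valence 3) → 2 H
  atom 14: C, bond orders sum to 3 (valence 4) → 1 H
  atom 15: C, bond orders sum to 4 (valence 4) → 0 H
  atom 16: N, bond orders sum to 3 (valence 3) → 0 H
Totals → C:9, H:13, Cl:1, N:2, O:3, S:1.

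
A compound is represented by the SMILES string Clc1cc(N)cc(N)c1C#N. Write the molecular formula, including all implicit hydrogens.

C7H6ClN3

Walk through each heavy atom and fill implicit hydrogens from standard valence (C 4, N 3, O 2, S 2, halogen 1); for lowercase aromatic atoms, an aromatic c carries 1 H when it has two neighbours and 0 H with three, and aromatic n carries 0 H:
  atom 1: Cl (halogen, monovalent) → 0 H
  atom 2: aromatic c, 3 neighbours → 0 H
  atom 3: aromatic c, 2 neighbours → 1 H
  atom 4: aromatic c, 3 neighbours → 0 H
  atom 5: N, bond orders sum to 1 (valence 3) → 2 H
  atom 6: aromatic c, 2 neighbours → 1 H
  atom 7: aromatic c, 3 neighbours → 0 H
  atom 8: N, bond orders sum to 1 (valence 3) → 2 H
  atom 9: aromatic c, 3 neighbours → 0 H
  atom 10: C, bond orders sum to 4 (valence 4) → 0 H
  atom 11: N, bond orders sum to 3 (valence 3) → 0 H
Totals → C:7, H:6, Cl:1, N:3.
In Hill order: C7H6ClN3.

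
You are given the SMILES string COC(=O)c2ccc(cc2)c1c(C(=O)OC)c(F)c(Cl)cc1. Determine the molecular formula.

C16H12ClFO4

Walk through each heavy atom and fill implicit hydrogens from standard valence (C 4, N 3, O 2, S 2, halogen 1); for lowercase aromatic atoms, an aromatic c carries 1 H when it has two neighbours and 0 H with three, and aromatic n carries 0 H:
  atom 1: C, bond orders sum to 1 (valence 4) → 3 H
  atom 2: O, bond orders sum to 2 (valence 2) → 0 H
  atom 3: C, bond orders sum to 4 (valence 4) → 0 H
  atom 4: O, bond orders sum to 2 (valence 2) → 0 H
  atom 5: aromatic c, 3 neighbours → 0 H
  atom 6: aromatic c, 2 neighbours → 1 H
  atom 7: aromatic c, 2 neighbours → 1 H
  atom 8: aromatic c, 3 neighbours → 0 H
  atom 9: aromatic c, 2 neighbours → 1 H
  atom 10: aromatic c, 2 neighbours → 1 H
  atom 11: aromatic c, 3 neighbours → 0 H
  atom 12: aromatic c, 3 neighbours → 0 H
  atom 13: C, bond orders sum to 4 (valence 4) → 0 H
  atom 14: O, bond orders sum to 2 (valence 2) → 0 H
  atom 15: O, bond orders sum to 2 (valence 2) → 0 H
  atom 16: C, bond orders sum to 1 (valence 4) → 3 H
  atom 17: aromatic c, 3 neighbours → 0 H
  atom 18: F (halogen, monovalent) → 0 H
  atom 19: aromatic c, 3 neighbours → 0 H
  atom 20: Cl (halogen, monovalent) → 0 H
  atom 21: aromatic c, 2 neighbours → 1 H
  atom 22: aromatic c, 2 neighbours → 1 H
Totals → C:16, H:12, Cl:1, F:1, O:4.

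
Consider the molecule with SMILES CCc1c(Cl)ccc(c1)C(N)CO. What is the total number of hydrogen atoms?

14

Walk through each heavy atom and fill implicit hydrogens from standard valence (C 4, N 3, O 2, S 2, halogen 1); for lowercase aromatic atoms, an aromatic c carries 1 H when it has two neighbours and 0 H with three, and aromatic n carries 0 H:
  atom 1: C, bond orders sum to 1 (valence 4) → 3 H
  atom 2: C, bond orders sum to 2 (valence 4) → 2 H
  atom 3: aromatic c, 3 neighbours → 0 H
  atom 4: aromatic c, 3 neighbours → 0 H
  atom 5: Cl (halogen, monovalent) → 0 H
  atom 6: aromatic c, 2 neighbours → 1 H
  atom 7: aromatic c, 2 neighbours → 1 H
  atom 8: aromatic c, 3 neighbours → 0 H
  atom 9: aromatic c, 2 neighbours → 1 H
  atom 10: C, bond orders sum to 3 (valence 4) → 1 H
  atom 11: N, bond orders sum to 1 (valence 3) → 2 H
  atom 12: C, bond orders sum to 2 (valence 4) → 2 H
  atom 13: O, bond orders sum to 1 (valence 2) → 1 H
Total hydrogens: 14.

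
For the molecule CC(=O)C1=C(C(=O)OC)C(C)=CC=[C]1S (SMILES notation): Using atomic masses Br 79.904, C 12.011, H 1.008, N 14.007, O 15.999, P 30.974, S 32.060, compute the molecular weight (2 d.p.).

224.27 g/mol

First, the molecular formula is C11H12O3S (counting implicit H from valence).
  C: 11 × 12.011 = 132.121
  H: 12 × 1.008 = 12.096
  O: 3 × 15.999 = 47.997
  S: 1 × 32.060 = 32.060
Sum: 11×12.011 + 12×1.008 + 3×15.999 + 1×32.060 = 224.274 → 224.27 g/mol.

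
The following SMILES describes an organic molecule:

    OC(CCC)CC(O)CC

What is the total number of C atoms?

8

Count every carbon token in the SMILES (each C, including those in ring-closure positions and inside branches).
Carbon count: 8.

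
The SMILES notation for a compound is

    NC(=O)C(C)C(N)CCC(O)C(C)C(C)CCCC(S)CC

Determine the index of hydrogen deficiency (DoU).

Degree of unsaturation = (number of rings) + (number of π bonds).
Ring closures in the SMILES: 0.
π bonds: 1 double bond (each 1 DoU) → 1 DoU from unsaturation.
Total DoU = 0 + 1 = 1.

1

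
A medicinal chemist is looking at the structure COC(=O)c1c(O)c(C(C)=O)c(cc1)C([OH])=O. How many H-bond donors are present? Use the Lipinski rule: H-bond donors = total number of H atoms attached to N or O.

2

Donors: find every N or O and count the H atoms it carries.
  atom 2 (O): bond orders sum to 2 → 0 H
  atom 4 (O): bond orders sum to 2 → 0 H
  atom 7 (O): bond orders sum to 1 → 1 H
  atom 11 (O): bond orders sum to 2 → 0 H
  atom 16 (O): bond orders sum to 1 → 1 H
  atom 17 (O): bond orders sum to 2 → 0 H
Lipinski HBD = 2.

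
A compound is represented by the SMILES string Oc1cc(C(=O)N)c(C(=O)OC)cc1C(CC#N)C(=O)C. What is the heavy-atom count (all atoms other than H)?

Every atom symbol written in the SMILES (organic subset) is one heavy atom; implicit H are not written.
Heavy atoms by element → C:14, N:2, O:5.
Total: 21.

21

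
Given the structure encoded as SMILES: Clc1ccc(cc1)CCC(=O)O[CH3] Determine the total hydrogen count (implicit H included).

11

Walk through each heavy atom and fill implicit hydrogens from standard valence (C 4, N 3, O 2, S 2, halogen 1); for lowercase aromatic atoms, an aromatic c carries 1 H when it has two neighbours and 0 H with three, and aromatic n carries 0 H:
  atom 1: Cl (halogen, monovalent) → 0 H
  atom 2: aromatic c, 3 neighbours → 0 H
  atom 3: aromatic c, 2 neighbours → 1 H
  atom 4: aromatic c, 2 neighbours → 1 H
  atom 5: aromatic c, 3 neighbours → 0 H
  atom 6: aromatic c, 2 neighbours → 1 H
  atom 7: aromatic c, 2 neighbours → 1 H
  atom 8: C, bond orders sum to 2 (valence 4) → 2 H
  atom 9: C, bond orders sum to 2 (valence 4) → 2 H
  atom 10: C, bond orders sum to 4 (valence 4) → 0 H
  atom 11: O, bond orders sum to 2 (valence 2) → 0 H
  atom 12: O, bond orders sum to 2 (valence 2) → 0 H
  atom 13: C with explicit H count 3
Total hydrogens: 11.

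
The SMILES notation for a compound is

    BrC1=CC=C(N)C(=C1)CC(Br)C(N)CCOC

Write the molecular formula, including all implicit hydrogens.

C12H18Br2N2O

Walk through each heavy atom and fill implicit hydrogens from standard valence (C 4, N 3, O 2, S 2, halogen 1):
  atom 1: Br (halogen, monovalent) → 0 H
  atom 2: C, bond orders sum to 4 (valence 4) → 0 H
  atom 3: C, bond orders sum to 3 (valence 4) → 1 H
  atom 4: C, bond orders sum to 3 (valence 4) → 1 H
  atom 5: C, bond orders sum to 4 (valence 4) → 0 H
  atom 6: N, bond orders sum to 1 (valence 3) → 2 H
  atom 7: C, bond orders sum to 4 (valence 4) → 0 H
  atom 8: C, bond orders sum to 3 (valence 4) → 1 H
  atom 9: C, bond orders sum to 2 (valence 4) → 2 H
  atom 10: C, bond orders sum to 3 (valence 4) → 1 H
  atom 11: Br (halogen, monovalent) → 0 H
  atom 12: C, bond orders sum to 3 (valence 4) → 1 H
  atom 13: N, bond orders sum to 1 (valence 3) → 2 H
  atom 14: C, bond orders sum to 2 (valence 4) → 2 H
  atom 15: C, bond orders sum to 2 (valence 4) → 2 H
  atom 16: O, bond orders sum to 2 (valence 2) → 0 H
  atom 17: C, bond orders sum to 1 (valence 4) → 3 H
Totals → C:12, H:18, Br:2, N:2, O:1.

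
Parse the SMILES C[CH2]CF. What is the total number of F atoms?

Scan the SMILES for F atoms (remember two-letter symbols like Cl and Br are single atoms).
Fluorine count: 1.

1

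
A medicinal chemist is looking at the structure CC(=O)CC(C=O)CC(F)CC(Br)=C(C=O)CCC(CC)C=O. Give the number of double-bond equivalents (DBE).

5

Degree of unsaturation = (number of rings) + (number of π bonds).
Ring closures in the SMILES: 0.
π bonds: 5 double bonds (each 1 DoU) → 5 DoU from unsaturation.
Total DoU = 0 + 5 = 5.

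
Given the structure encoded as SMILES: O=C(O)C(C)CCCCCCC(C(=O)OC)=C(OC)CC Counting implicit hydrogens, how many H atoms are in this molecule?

Walk through each heavy atom and fill implicit hydrogens from standard valence (C 4, N 3, O 2, S 2, halogen 1):
  atom 1: O, bond orders sum to 2 (valence 2) → 0 H
  atom 2: C, bond orders sum to 4 (valence 4) → 0 H
  atom 3: O, bond orders sum to 1 (valence 2) → 1 H
  atom 4: C, bond orders sum to 3 (valence 4) → 1 H
  atom 5: C, bond orders sum to 1 (valence 4) → 3 H
  atom 6: C, bond orders sum to 2 (valence 4) → 2 H
  atom 7: C, bond orders sum to 2 (valence 4) → 2 H
  atom 8: C, bond orders sum to 2 (valence 4) → 2 H
  atom 9: C, bond orders sum to 2 (valence 4) → 2 H
  atom 10: C, bond orders sum to 2 (valence 4) → 2 H
  atom 11: C, bond orders sum to 2 (valence 4) → 2 H
  atom 12: C, bond orders sum to 4 (valence 4) → 0 H
  atom 13: C, bond orders sum to 4 (valence 4) → 0 H
  atom 14: O, bond orders sum to 2 (valence 2) → 0 H
  atom 15: O, bond orders sum to 2 (valence 2) → 0 H
  atom 16: C, bond orders sum to 1 (valence 4) → 3 H
  atom 17: C, bond orders sum to 4 (valence 4) → 0 H
  atom 18: O, bond orders sum to 2 (valence 2) → 0 H
  atom 19: C, bond orders sum to 1 (valence 4) → 3 H
  atom 20: C, bond orders sum to 2 (valence 4) → 2 H
  atom 21: C, bond orders sum to 1 (valence 4) → 3 H
Total hydrogens: 28.

28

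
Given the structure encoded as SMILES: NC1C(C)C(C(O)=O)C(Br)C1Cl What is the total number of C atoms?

7

Count every carbon token in the SMILES (each C, including those in ring-closure positions and inside branches).
Carbon count: 7.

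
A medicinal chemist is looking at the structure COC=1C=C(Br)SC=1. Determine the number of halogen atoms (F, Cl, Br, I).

Halogen atoms appear at heavy-atom position 6 (1×Br).
Other groups present: 1 ether.
Halogen count: 1.

1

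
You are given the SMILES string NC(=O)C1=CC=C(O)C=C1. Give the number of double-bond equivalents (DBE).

Degree of unsaturation = (number of rings) + (number of π bonds).
Ring closures in the SMILES: 1.
π bonds: 4 double bonds (each 1 DoU) → 4 DoU from unsaturation.
Total DoU = 1 + 4 = 5.

5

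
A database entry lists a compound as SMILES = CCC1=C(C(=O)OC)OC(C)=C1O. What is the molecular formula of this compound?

C9H12O4

Walk through each heavy atom and fill implicit hydrogens from standard valence (C 4, N 3, O 2, S 2, halogen 1):
  atom 1: C, bond orders sum to 1 (valence 4) → 3 H
  atom 2: C, bond orders sum to 2 (valence 4) → 2 H
  atom 3: C, bond orders sum to 4 (valence 4) → 0 H
  atom 4: C, bond orders sum to 4 (valence 4) → 0 H
  atom 5: C, bond orders sum to 4 (valence 4) → 0 H
  atom 6: O, bond orders sum to 2 (valence 2) → 0 H
  atom 7: O, bond orders sum to 2 (valence 2) → 0 H
  atom 8: C, bond orders sum to 1 (valence 4) → 3 H
  atom 9: O, bond orders sum to 2 (valence 2) → 0 H
  atom 10: C, bond orders sum to 4 (valence 4) → 0 H
  atom 11: C, bond orders sum to 1 (valence 4) → 3 H
  atom 12: C, bond orders sum to 4 (valence 4) → 0 H
  atom 13: O, bond orders sum to 1 (valence 2) → 1 H
Totals → C:9, H:12, O:4.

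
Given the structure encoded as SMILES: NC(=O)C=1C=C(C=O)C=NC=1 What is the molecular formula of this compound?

Walk through each heavy atom and fill implicit hydrogens from standard valence (C 4, N 3, O 2, S 2, halogen 1):
  atom 1: N, bond orders sum to 1 (valence 3) → 2 H
  atom 2: C, bond orders sum to 4 (valence 4) → 0 H
  atom 3: O, bond orders sum to 2 (valence 2) → 0 H
  atom 4: C, bond orders sum to 4 (valence 4) → 0 H
  atom 5: C, bond orders sum to 3 (valence 4) → 1 H
  atom 6: C, bond orders sum to 4 (valence 4) → 0 H
  atom 7: C, bond orders sum to 3 (valence 4) → 1 H
  atom 8: O, bond orders sum to 2 (valence 2) → 0 H
  atom 9: C, bond orders sum to 3 (valence 4) → 1 H
  atom 10: N, bond orders sum to 3 (valence 3) → 0 H
  atom 11: C, bond orders sum to 3 (valence 4) → 1 H
Totals → C:7, H:6, N:2, O:2.
In Hill order: C7H6N2O2.

C7H6N2O2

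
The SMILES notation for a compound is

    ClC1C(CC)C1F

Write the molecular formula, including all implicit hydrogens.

Walk through each heavy atom and fill implicit hydrogens from standard valence (C 4, N 3, O 2, S 2, halogen 1):
  atom 1: Cl (halogen, monovalent) → 0 H
  atom 2: C, bond orders sum to 3 (valence 4) → 1 H
  atom 3: C, bond orders sum to 3 (valence 4) → 1 H
  atom 4: C, bond orders sum to 2 (valence 4) → 2 H
  atom 5: C, bond orders sum to 1 (valence 4) → 3 H
  atom 6: C, bond orders sum to 3 (valence 4) → 1 H
  atom 7: F (halogen, monovalent) → 0 H
Totals → C:5, H:8, Cl:1, F:1.

C5H8ClF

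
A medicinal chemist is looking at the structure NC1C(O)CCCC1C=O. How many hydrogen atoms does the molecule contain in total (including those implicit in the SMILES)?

13

Walk through each heavy atom and fill implicit hydrogens from standard valence (C 4, N 3, O 2, S 2, halogen 1):
  atom 1: N, bond orders sum to 1 (valence 3) → 2 H
  atom 2: C, bond orders sum to 3 (valence 4) → 1 H
  atom 3: C, bond orders sum to 3 (valence 4) → 1 H
  atom 4: O, bond orders sum to 1 (valence 2) → 1 H
  atom 5: C, bond orders sum to 2 (valence 4) → 2 H
  atom 6: C, bond orders sum to 2 (valence 4) → 2 H
  atom 7: C, bond orders sum to 2 (valence 4) → 2 H
  atom 8: C, bond orders sum to 3 (valence 4) → 1 H
  atom 9: C, bond orders sum to 3 (valence 4) → 1 H
  atom 10: O, bond orders sum to 2 (valence 2) → 0 H
Total hydrogens: 13.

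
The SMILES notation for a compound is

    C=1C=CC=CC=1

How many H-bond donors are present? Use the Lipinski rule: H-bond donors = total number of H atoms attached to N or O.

0

Donors: find every N or O and count the H atoms it carries.
  (no N or O atoms present)
Lipinski HBD = 0.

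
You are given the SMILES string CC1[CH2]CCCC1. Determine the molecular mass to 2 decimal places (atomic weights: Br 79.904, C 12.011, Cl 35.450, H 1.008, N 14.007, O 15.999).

First, the molecular formula is C7H14 (counting implicit H from valence).
  C: 7 × 12.011 = 84.077
  H: 14 × 1.008 = 14.112
Sum: 7×12.011 + 14×1.008 = 98.189 → 98.19 g/mol.

98.19 g/mol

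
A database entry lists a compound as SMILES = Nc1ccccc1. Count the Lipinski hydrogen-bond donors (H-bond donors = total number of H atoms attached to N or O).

2

Donors: find every N or O and count the H atoms it carries.
  atom 1 (N): bond orders sum to 1 → 2 H
Lipinski HBD = 2.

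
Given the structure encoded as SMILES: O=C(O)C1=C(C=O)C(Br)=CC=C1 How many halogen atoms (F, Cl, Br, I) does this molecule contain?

1

Halogen atoms appear at heavy-atom position 9 (1×Br).
Other groups present: 1 aldehyde, 1 carboxylic acid.
Halogen count: 1.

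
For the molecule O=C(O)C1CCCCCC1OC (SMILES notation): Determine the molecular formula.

C9H16O3

Walk through each heavy atom and fill implicit hydrogens from standard valence (C 4, N 3, O 2, S 2, halogen 1):
  atom 1: O, bond orders sum to 2 (valence 2) → 0 H
  atom 2: C, bond orders sum to 4 (valence 4) → 0 H
  atom 3: O, bond orders sum to 1 (valence 2) → 1 H
  atom 4: C, bond orders sum to 3 (valence 4) → 1 H
  atom 5: C, bond orders sum to 2 (valence 4) → 2 H
  atom 6: C, bond orders sum to 2 (valence 4) → 2 H
  atom 7: C, bond orders sum to 2 (valence 4) → 2 H
  atom 8: C, bond orders sum to 2 (valence 4) → 2 H
  atom 9: C, bond orders sum to 2 (valence 4) → 2 H
  atom 10: C, bond orders sum to 3 (valence 4) → 1 H
  atom 11: O, bond orders sum to 2 (valence 2) → 0 H
  atom 12: C, bond orders sum to 1 (valence 4) → 3 H
Totals → C:9, H:16, O:3.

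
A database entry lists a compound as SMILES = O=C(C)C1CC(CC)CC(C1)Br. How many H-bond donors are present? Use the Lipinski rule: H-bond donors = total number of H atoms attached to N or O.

Donors: find every N or O and count the H atoms it carries.
  atom 1 (O): bond orders sum to 2 → 0 H
Lipinski HBD = 0.

0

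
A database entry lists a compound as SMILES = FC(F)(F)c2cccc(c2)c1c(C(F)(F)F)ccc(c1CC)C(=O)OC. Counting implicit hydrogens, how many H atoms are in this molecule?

14

Walk through each heavy atom and fill implicit hydrogens from standard valence (C 4, N 3, O 2, S 2, halogen 1); for lowercase aromatic atoms, an aromatic c carries 1 H when it has two neighbours and 0 H with three, and aromatic n carries 0 H:
  atom 1: F (halogen, monovalent) → 0 H
  atom 2: C, bond orders sum to 4 (valence 4) → 0 H
  atom 3: F (halogen, monovalent) → 0 H
  atom 4: F (halogen, monovalent) → 0 H
  atom 5: aromatic c, 3 neighbours → 0 H
  atom 6: aromatic c, 2 neighbours → 1 H
  atom 7: aromatic c, 2 neighbours → 1 H
  atom 8: aromatic c, 2 neighbours → 1 H
  atom 9: aromatic c, 3 neighbours → 0 H
  atom 10: aromatic c, 2 neighbours → 1 H
  atom 11: aromatic c, 3 neighbours → 0 H
  atom 12: aromatic c, 3 neighbours → 0 H
  atom 13: C, bond orders sum to 4 (valence 4) → 0 H
  atom 14: F (halogen, monovalent) → 0 H
  atom 15: F (halogen, monovalent) → 0 H
  atom 16: F (halogen, monovalent) → 0 H
  atom 17: aromatic c, 2 neighbours → 1 H
  atom 18: aromatic c, 2 neighbours → 1 H
  atom 19: aromatic c, 3 neighbours → 0 H
  atom 20: aromatic c, 3 neighbours → 0 H
  atom 21: C, bond orders sum to 2 (valence 4) → 2 H
  atom 22: C, bond orders sum to 1 (valence 4) → 3 H
  atom 23: C, bond orders sum to 4 (valence 4) → 0 H
  atom 24: O, bond orders sum to 2 (valence 2) → 0 H
  atom 25: O, bond orders sum to 2 (valence 2) → 0 H
  atom 26: C, bond orders sum to 1 (valence 4) → 3 H
Total hydrogens: 14.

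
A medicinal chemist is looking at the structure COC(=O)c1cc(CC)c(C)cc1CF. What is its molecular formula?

Walk through each heavy atom and fill implicit hydrogens from standard valence (C 4, N 3, O 2, S 2, halogen 1); for lowercase aromatic atoms, an aromatic c carries 1 H when it has two neighbours and 0 H with three, and aromatic n carries 0 H:
  atom 1: C, bond orders sum to 1 (valence 4) → 3 H
  atom 2: O, bond orders sum to 2 (valence 2) → 0 H
  atom 3: C, bond orders sum to 4 (valence 4) → 0 H
  atom 4: O, bond orders sum to 2 (valence 2) → 0 H
  atom 5: aromatic c, 3 neighbours → 0 H
  atom 6: aromatic c, 2 neighbours → 1 H
  atom 7: aromatic c, 3 neighbours → 0 H
  atom 8: C, bond orders sum to 2 (valence 4) → 2 H
  atom 9: C, bond orders sum to 1 (valence 4) → 3 H
  atom 10: aromatic c, 3 neighbours → 0 H
  atom 11: C, bond orders sum to 1 (valence 4) → 3 H
  atom 12: aromatic c, 2 neighbours → 1 H
  atom 13: aromatic c, 3 neighbours → 0 H
  atom 14: C, bond orders sum to 2 (valence 4) → 2 H
  atom 15: F (halogen, monovalent) → 0 H
Totals → C:12, H:15, F:1, O:2.
In Hill order: C12H15FO2.

C12H15FO2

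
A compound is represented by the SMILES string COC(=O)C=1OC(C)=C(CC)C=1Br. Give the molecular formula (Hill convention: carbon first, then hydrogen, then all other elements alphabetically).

Walk through each heavy atom and fill implicit hydrogens from standard valence (C 4, N 3, O 2, S 2, halogen 1):
  atom 1: C, bond orders sum to 1 (valence 4) → 3 H
  atom 2: O, bond orders sum to 2 (valence 2) → 0 H
  atom 3: C, bond orders sum to 4 (valence 4) → 0 H
  atom 4: O, bond orders sum to 2 (valence 2) → 0 H
  atom 5: C, bond orders sum to 4 (valence 4) → 0 H
  atom 6: O, bond orders sum to 2 (valence 2) → 0 H
  atom 7: C, bond orders sum to 4 (valence 4) → 0 H
  atom 8: C, bond orders sum to 1 (valence 4) → 3 H
  atom 9: C, bond orders sum to 4 (valence 4) → 0 H
  atom 10: C, bond orders sum to 2 (valence 4) → 2 H
  atom 11: C, bond orders sum to 1 (valence 4) → 3 H
  atom 12: C, bond orders sum to 4 (valence 4) → 0 H
  atom 13: Br (halogen, monovalent) → 0 H
Totals → C:9, H:11, Br:1, O:3.
In Hill order: C9H11BrO3.

C9H11BrO3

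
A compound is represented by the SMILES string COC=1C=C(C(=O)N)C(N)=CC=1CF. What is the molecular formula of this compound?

C9H11FN2O2

Walk through each heavy atom and fill implicit hydrogens from standard valence (C 4, N 3, O 2, S 2, halogen 1):
  atom 1: C, bond orders sum to 1 (valence 4) → 3 H
  atom 2: O, bond orders sum to 2 (valence 2) → 0 H
  atom 3: C, bond orders sum to 4 (valence 4) → 0 H
  atom 4: C, bond orders sum to 3 (valence 4) → 1 H
  atom 5: C, bond orders sum to 4 (valence 4) → 0 H
  atom 6: C, bond orders sum to 4 (valence 4) → 0 H
  atom 7: O, bond orders sum to 2 (valence 2) → 0 H
  atom 8: N, bond orders sum to 1 (valence 3) → 2 H
  atom 9: C, bond orders sum to 4 (valence 4) → 0 H
  atom 10: N, bond orders sum to 1 (valence 3) → 2 H
  atom 11: C, bond orders sum to 3 (valence 4) → 1 H
  atom 12: C, bond orders sum to 4 (valence 4) → 0 H
  atom 13: C, bond orders sum to 2 (valence 4) → 2 H
  atom 14: F (halogen, monovalent) → 0 H
Totals → C:9, H:11, F:1, N:2, O:2.
In Hill order: C9H11FN2O2.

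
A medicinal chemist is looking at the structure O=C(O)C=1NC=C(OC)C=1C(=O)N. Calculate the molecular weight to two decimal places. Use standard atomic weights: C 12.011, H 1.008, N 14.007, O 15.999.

184.15 g/mol

First, the molecular formula is C7H8N2O4 (counting implicit H from valence).
  C: 7 × 12.011 = 84.077
  H: 8 × 1.008 = 8.064
  N: 2 × 14.007 = 28.014
  O: 4 × 15.999 = 63.996
Sum: 7×12.011 + 8×1.008 + 2×14.007 + 4×15.999 = 184.151 → 184.15 g/mol.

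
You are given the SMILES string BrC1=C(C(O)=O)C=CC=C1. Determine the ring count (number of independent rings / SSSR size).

1

In SMILES, each pair of matching ring-closure digits denotes one ring-closing bond; the number of such bonds equals the number of independent rings.
Ring-closure bonds here: 1.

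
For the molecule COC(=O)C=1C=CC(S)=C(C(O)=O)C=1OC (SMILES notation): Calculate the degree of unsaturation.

6

Degree of unsaturation = (number of rings) + (number of π bonds).
Ring closures in the SMILES: 1.
π bonds: 5 double bonds (each 1 DoU) → 5 DoU from unsaturation.
Total DoU = 1 + 5 = 6.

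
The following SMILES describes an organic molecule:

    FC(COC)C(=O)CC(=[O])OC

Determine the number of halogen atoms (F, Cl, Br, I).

1

Halogen atoms appear at heavy-atom position 1 (1×F).
Other groups present: 1 ester, 1 ether, 1 ketone.
Halogen count: 1.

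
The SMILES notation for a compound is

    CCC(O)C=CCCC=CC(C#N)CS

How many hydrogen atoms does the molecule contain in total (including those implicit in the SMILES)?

Walk through each heavy atom and fill implicit hydrogens from standard valence (C 4, N 3, O 2, S 2, halogen 1):
  atom 1: C, bond orders sum to 1 (valence 4) → 3 H
  atom 2: C, bond orders sum to 2 (valence 4) → 2 H
  atom 3: C, bond orders sum to 3 (valence 4) → 1 H
  atom 4: O, bond orders sum to 1 (valence 2) → 1 H
  atom 5: C, bond orders sum to 3 (valence 4) → 1 H
  atom 6: C, bond orders sum to 3 (valence 4) → 1 H
  atom 7: C, bond orders sum to 2 (valence 4) → 2 H
  atom 8: C, bond orders sum to 2 (valence 4) → 2 H
  atom 9: C, bond orders sum to 3 (valence 4) → 1 H
  atom 10: C, bond orders sum to 3 (valence 4) → 1 H
  atom 11: C, bond orders sum to 3 (valence 4) → 1 H
  atom 12: C, bond orders sum to 4 (valence 4) → 0 H
  atom 13: N, bond orders sum to 3 (valence 3) → 0 H
  atom 14: C, bond orders sum to 2 (valence 4) → 2 H
  atom 15: S, bond orders sum to 1 (valence 2) → 1 H
Total hydrogens: 19.

19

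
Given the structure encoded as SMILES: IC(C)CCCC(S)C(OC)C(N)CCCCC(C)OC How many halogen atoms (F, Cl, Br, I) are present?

Halogen atoms appear at heavy-atom position 1 (1×I).
Other groups present: 2 ether, 1 primary amine, 1 thiol.
Halogen count: 1.

1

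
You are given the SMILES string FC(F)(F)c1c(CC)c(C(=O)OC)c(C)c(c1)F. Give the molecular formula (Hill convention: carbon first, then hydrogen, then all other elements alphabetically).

C12H12F4O2

Walk through each heavy atom and fill implicit hydrogens from standard valence (C 4, N 3, O 2, S 2, halogen 1); for lowercase aromatic atoms, an aromatic c carries 1 H when it has two neighbours and 0 H with three, and aromatic n carries 0 H:
  atom 1: F (halogen, monovalent) → 0 H
  atom 2: C, bond orders sum to 4 (valence 4) → 0 H
  atom 3: F (halogen, monovalent) → 0 H
  atom 4: F (halogen, monovalent) → 0 H
  atom 5: aromatic c, 3 neighbours → 0 H
  atom 6: aromatic c, 3 neighbours → 0 H
  atom 7: C, bond orders sum to 2 (valence 4) → 2 H
  atom 8: C, bond orders sum to 1 (valence 4) → 3 H
  atom 9: aromatic c, 3 neighbours → 0 H
  atom 10: C, bond orders sum to 4 (valence 4) → 0 H
  atom 11: O, bond orders sum to 2 (valence 2) → 0 H
  atom 12: O, bond orders sum to 2 (valence 2) → 0 H
  atom 13: C, bond orders sum to 1 (valence 4) → 3 H
  atom 14: aromatic c, 3 neighbours → 0 H
  atom 15: C, bond orders sum to 1 (valence 4) → 3 H
  atom 16: aromatic c, 3 neighbours → 0 H
  atom 17: aromatic c, 2 neighbours → 1 H
  atom 18: F (halogen, monovalent) → 0 H
Totals → C:12, H:12, F:4, O:2.
In Hill order: C12H12F4O2.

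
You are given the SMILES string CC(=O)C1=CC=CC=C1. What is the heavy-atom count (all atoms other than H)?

9

Every atom symbol written in the SMILES (organic subset) is one heavy atom; implicit H are not written.
Heavy atoms by element → C:8, O:1.
Total: 9.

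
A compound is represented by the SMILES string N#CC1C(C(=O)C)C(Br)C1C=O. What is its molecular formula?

C8H8BrNO2

Walk through each heavy atom and fill implicit hydrogens from standard valence (C 4, N 3, O 2, S 2, halogen 1):
  atom 1: N, bond orders sum to 3 (valence 3) → 0 H
  atom 2: C, bond orders sum to 4 (valence 4) → 0 H
  atom 3: C, bond orders sum to 3 (valence 4) → 1 H
  atom 4: C, bond orders sum to 3 (valence 4) → 1 H
  atom 5: C, bond orders sum to 4 (valence 4) → 0 H
  atom 6: O, bond orders sum to 2 (valence 2) → 0 H
  atom 7: C, bond orders sum to 1 (valence 4) → 3 H
  atom 8: C, bond orders sum to 3 (valence 4) → 1 H
  atom 9: Br (halogen, monovalent) → 0 H
  atom 10: C, bond orders sum to 3 (valence 4) → 1 H
  atom 11: C, bond orders sum to 3 (valence 4) → 1 H
  atom 12: O, bond orders sum to 2 (valence 2) → 0 H
Totals → C:8, H:8, Br:1, N:1, O:2.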